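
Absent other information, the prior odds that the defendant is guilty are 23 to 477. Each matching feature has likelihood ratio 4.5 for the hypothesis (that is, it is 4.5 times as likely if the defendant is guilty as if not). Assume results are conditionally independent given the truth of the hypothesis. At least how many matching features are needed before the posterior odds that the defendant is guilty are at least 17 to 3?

Prior odds = 23/477.
Likelihood ratio per matching feature = 4.5.
Target odds = 17/3.
Require 4.5ⁿ ≥ 17/3 ÷ (23/477) = 2703/23.
4.5³ = 91.125 falls short of 2703/23 but 4.5⁴ = 410.0625 reaches it, so n = 4.

4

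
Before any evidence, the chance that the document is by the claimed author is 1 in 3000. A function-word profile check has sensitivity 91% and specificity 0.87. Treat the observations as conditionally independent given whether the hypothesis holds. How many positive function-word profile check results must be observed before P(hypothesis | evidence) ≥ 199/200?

Prior odds: (1/3000) ÷ (2999/3000) = 1/2999.
False-positive rate = 1 − 0.87 = 0.13; likelihood ratio of a positive = 0.91/0.13 = 7.
Target odds: 0.995 ÷ 0.005 = 199.
Need (1/2999) × 7ⁿ ≥ 199, i.e. 7ⁿ ≥ 596801.
7⁶ = 117649 falls short of 596801 but 7⁷ = 823543 reaches it, so n = 7.

7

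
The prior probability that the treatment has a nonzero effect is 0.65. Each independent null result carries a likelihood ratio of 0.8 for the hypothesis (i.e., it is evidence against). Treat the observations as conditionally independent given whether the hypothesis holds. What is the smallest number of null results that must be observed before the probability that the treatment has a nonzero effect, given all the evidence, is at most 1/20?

Prior odds = 0.65/0.35 = 13/7.
Likelihood ratio per null result = 0.8.
Target posterior odds = 0.05/0.95 = 1/19.
Need (13/7) × 0.8ⁿ ≤ 1/19, i.e. 0.8ⁿ ≤ 7/247.
0.8¹⁵ ≈0.0351844 is still above 7/247 but 0.8¹⁶ ≈0.0281475 is at or below it, so n = 16.

16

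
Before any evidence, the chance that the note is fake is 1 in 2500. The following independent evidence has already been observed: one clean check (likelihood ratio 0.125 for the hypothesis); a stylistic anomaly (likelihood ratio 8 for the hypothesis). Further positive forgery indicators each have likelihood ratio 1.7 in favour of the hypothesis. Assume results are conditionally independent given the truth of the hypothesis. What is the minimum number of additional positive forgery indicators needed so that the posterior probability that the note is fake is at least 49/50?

23

Prior odds = 0.0004/0.9996 = 1/2499.
Combined Bayes factor of the evidence already in hand = 0.125 × 8 = 1.
Odds after that evidence = (1/2499) × 1 = 1/2499.
Target odds = 0.98/0.02 = 49.
Need 1.7ⁿ ≥ 49 ÷ (1/2499) = 122451.
1.7²² ≈117456 falls short of 122451 but 1.7²³ ≈199676 reaches it, so n = 23.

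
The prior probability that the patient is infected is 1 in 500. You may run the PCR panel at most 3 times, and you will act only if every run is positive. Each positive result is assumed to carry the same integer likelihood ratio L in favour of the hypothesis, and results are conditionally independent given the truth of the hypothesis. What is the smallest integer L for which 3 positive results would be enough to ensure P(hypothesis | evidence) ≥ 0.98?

30

Prior odds = 0.002/0.998 = 1/499.
Target odds = 0.98/0.02 = 49.
Need L³ ≥ 49 ÷ (1/499) = 24451.
29³ = 24389 < 24451 ≤ 27000 = 30³, so L = 30.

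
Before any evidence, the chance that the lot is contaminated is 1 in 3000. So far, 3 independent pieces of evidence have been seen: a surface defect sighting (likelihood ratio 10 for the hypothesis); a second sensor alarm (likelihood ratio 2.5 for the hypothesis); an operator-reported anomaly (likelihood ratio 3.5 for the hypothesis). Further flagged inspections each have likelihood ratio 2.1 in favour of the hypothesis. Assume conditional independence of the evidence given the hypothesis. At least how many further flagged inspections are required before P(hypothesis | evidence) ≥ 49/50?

11

Prior odds = (1/3000)/(2999/3000) = 1/2999.
Combined Bayes factor of the evidence already in hand = 10 × 2.5 × 3.5 = 87.5.
Odds after that evidence = (1/2999) × 87.5 = 175/5998.
Target odds = 0.98/0.02 = 49.
Need 2.1ⁿ ≥ 49 ÷ (175/5998) = 1679.44.
2.1¹⁰ ≈1667.99 falls short of 1679.44 but 2.1¹¹ ≈3502.78 reaches it, so n = 11.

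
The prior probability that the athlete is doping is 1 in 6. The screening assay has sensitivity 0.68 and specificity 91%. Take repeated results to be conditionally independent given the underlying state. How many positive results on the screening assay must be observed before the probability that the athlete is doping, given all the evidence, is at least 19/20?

Prior odds: (1/6) ÷ (5/6) = 0.2.
False-positive rate = 1 − 0.91 = 0.09; likelihood ratio of a positive = 0.68/0.09 = 68/9.
Target posterior odds = 0.95/0.05 = 19.
Require (68/9)ⁿ ≥ 19 ÷ 0.2 = 95.
(68/9)² = 4624/81 falls short of 95 but (68/9)³ = 314432/729 reaches it, so n = 3.

3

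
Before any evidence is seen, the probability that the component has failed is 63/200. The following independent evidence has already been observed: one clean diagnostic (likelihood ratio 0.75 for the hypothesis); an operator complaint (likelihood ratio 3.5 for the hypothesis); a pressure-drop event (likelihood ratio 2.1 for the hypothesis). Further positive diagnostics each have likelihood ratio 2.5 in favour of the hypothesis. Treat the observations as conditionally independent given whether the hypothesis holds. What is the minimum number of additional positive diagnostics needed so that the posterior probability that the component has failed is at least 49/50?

4

Prior odds = 0.315/0.685 = 63/137.
Combined Bayes factor of the evidence already in hand = 0.75 × 3.5 × 2.1 = 5.5125.
Odds after that evidence = (63/137) × 5.5125 = 27783/10960.
Target odds = 0.98/0.02 = 49.
Need 2.5ⁿ ≥ 49 ÷ (27783/10960) = 10960/567.
2.5³ = 15.625 falls short of 10960/567 but 2.5⁴ = 39.0625 reaches it, so n = 4.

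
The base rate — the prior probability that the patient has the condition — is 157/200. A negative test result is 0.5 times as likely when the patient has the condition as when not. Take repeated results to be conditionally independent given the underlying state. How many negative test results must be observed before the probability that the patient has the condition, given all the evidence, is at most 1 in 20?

7

Prior odds: 0.785 ÷ 0.215 = 157/43.
Likelihood ratio per negative test result = 0.5.
Target posterior odds = 0.05/0.95 = 1/19.
Need (157/43) × 0.5ⁿ ≤ 1/19, i.e. 0.5ⁿ ≤ 43/2983.
0.5⁶ = 0.015625 is still above 43/2983 but 0.5⁷ = 0.0078125 is at or below it, so n = 7.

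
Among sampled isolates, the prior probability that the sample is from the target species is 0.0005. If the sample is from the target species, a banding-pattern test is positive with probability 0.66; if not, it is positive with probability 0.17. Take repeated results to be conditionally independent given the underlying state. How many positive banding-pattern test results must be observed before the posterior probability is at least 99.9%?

Prior odds = 0.0005/0.9995 = 1/1999.
Likelihood ratio of a positive = 0.66/0.17 = 66/17.
Target odds: 0.999 ÷ 0.001 = 999.
Require (66/17)ⁿ ≥ 999 ÷ (1/1999) = 1997001.
(66/17)¹⁰ ≈777947 falls short of 1997001 but (66/17)¹¹ ≈3.02027e+06 reaches it, so n = 11.

11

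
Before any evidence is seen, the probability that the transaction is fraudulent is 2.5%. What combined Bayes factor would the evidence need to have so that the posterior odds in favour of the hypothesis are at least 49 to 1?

Prior odds = 0.025/0.975 = 1/39.
Target odds = 49.
Required Bayes factor = 49 ÷ (1/39) = 1911.

1911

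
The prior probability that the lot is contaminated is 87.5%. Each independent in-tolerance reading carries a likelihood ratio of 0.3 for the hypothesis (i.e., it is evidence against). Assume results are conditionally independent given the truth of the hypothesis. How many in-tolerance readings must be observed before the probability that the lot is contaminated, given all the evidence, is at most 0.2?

Prior odds = 0.875/0.125 = 7.
Likelihood ratio per in-tolerance reading = 0.3.
Target posterior odds = 0.2/0.8 = 0.25.
Require 0.3ⁿ ≤ 0.25 ÷ 7 = 1/28.
0.3² = 0.09 is still above 1/28 but 0.3³ = 0.027 is at or below it, so n = 3.

3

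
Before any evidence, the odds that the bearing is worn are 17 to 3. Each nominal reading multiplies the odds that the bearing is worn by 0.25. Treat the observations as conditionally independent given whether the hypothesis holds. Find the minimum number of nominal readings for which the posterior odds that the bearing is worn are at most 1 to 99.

Prior odds = 17/3.
Likelihood ratio per nominal reading = 0.25.
Target odds = 1/99.
Require 0.25ⁿ ≤ 1/99 ÷ (17/3) = 1/561.
0.25⁴ = 0.00390625 is still above 1/561 but 0.25⁵ = 1/1024 is at or below it, so n = 5.

5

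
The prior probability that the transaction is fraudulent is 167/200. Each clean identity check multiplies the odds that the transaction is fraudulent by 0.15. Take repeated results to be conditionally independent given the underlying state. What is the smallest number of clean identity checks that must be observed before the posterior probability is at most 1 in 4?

Prior odds: 0.835 ÷ 0.165 = 167/33.
Likelihood ratio per clean identity check = 0.15.
Target odds: 0.25 ÷ 0.75 = 1/3.
Require 0.15ⁿ ≤ 1/3 ÷ (167/33) = 11/167.
0.15¹ = 0.15 is still above 11/167 but 0.15² = 0.0225 is at or below it, so n = 2.

2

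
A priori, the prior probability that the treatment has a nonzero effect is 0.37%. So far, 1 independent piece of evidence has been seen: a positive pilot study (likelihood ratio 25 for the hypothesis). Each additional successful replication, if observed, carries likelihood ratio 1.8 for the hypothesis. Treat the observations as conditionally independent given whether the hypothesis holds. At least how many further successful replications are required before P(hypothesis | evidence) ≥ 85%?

7

Prior odds = 0.0037/0.9963 = 37/9963.
Bayes factor of the evidence already in hand = 25.
Odds after that evidence = (37/9963) × 25 = 925/9963.
Target odds = 0.85/0.15 = 17/3.
Need 1.8ⁿ ≥ 17/3 ÷ (925/9963) = 56457/925.
1.8⁶ = 531441/15625 falls short of 56457/925 but 1.8⁷ = 4782969/78125 reaches it, so n = 7.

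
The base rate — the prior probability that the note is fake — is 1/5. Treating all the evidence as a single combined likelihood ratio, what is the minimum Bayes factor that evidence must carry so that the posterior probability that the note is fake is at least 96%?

Prior odds = 0.2/0.8 = 0.25.
Target odds = 0.96/0.04 = 24.
Required Bayes factor = 24 ÷ 0.25 = 96.

96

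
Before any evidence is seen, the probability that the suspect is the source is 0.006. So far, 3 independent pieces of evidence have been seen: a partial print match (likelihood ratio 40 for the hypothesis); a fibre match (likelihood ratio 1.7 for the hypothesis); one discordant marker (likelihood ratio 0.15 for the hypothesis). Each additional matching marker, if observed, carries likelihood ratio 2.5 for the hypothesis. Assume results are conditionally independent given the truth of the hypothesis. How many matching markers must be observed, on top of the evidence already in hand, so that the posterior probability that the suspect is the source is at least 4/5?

Prior odds = 0.006/0.994 = 3/497.
Combined Bayes factor of the evidence already in hand = 40 × 1.7 × 0.15 = 10.2.
Odds after that evidence = (3/497) × 10.2 = 153/2485.
Target odds = 0.8/0.2 = 4.
Need 2.5ⁿ ≥ 4 ÷ (153/2485) = 9940/153.
2.5⁴ = 39.0625 falls short of 9940/153 but 2.5⁵ = 97.65625 reaches it, so n = 5.

5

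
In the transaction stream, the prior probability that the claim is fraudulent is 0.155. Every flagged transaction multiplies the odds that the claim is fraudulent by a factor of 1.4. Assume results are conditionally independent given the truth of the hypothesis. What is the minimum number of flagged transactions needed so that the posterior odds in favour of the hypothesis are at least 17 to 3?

Prior odds = 0.155/0.845 = 31/169.
Likelihood ratio per flagged transaction = 1.4.
Target odds = 17/3.
Require 1.4ⁿ ≥ 17/3 ÷ (31/169) = 2873/93.
1.4¹⁰ = 282475249/9765625 falls short of 2873/93 but 1.4¹¹ ≈40.4957 reaches it, so n = 11.

11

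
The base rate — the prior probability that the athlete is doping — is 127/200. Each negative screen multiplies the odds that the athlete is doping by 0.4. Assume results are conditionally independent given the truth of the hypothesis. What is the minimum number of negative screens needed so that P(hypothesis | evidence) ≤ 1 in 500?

Prior odds = 0.635/0.365 = 127/73.
Likelihood ratio per negative screen = 0.4.
Target odds: 0.002 ÷ 0.998 = 1/499.
Require 0.4ⁿ ≤ 1/499 ÷ (127/73) = 73/63373.
0.4⁷ = 128/78125 is still above 73/63373 but 0.4⁸ = 256/390625 is at or below it, so n = 8.

8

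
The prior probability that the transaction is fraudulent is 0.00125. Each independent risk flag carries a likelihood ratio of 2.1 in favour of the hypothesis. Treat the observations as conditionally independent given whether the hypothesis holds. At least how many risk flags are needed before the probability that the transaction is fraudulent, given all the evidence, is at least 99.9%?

19

Prior odds: 0.00125 ÷ 0.99875 = 1/799.
Likelihood ratio per risk flag = 2.1.
Target odds: 0.999 ÷ 0.001 = 999.
Require 2.1ⁿ ≥ 999 ÷ (1/799) = 798201.
2.1¹⁸ ≈630881 falls short of 798201 but 2.1¹⁹ ≈1.32485e+06 reaches it, so n = 19.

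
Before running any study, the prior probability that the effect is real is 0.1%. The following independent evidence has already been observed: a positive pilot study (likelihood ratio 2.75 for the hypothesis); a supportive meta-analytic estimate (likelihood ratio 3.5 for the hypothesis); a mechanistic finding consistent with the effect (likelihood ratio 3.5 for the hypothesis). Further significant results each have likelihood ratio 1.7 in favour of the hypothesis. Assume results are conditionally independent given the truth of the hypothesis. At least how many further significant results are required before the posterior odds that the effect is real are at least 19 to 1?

12

Prior odds = 0.001/0.999 = 1/999.
Combined Bayes factor of the evidence already in hand = 2.75 × 3.5 × 3.5 = 33.6875.
Odds after that evidence = (1/999) × 33.6875 = 539/15984.
Target odds = 19.
Need 1.7ⁿ ≥ 19 ÷ (539/15984) = 303696/539.
1.7¹¹ ≈342.719 falls short of 303696/539 but 1.7¹² ≈582.622 reaches it, so n = 12.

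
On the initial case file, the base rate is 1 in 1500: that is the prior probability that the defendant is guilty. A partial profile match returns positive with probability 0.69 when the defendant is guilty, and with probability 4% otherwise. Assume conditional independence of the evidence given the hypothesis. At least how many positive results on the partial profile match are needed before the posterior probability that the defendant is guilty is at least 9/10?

4

Prior odds = (1/1500)/(1499/1500) = 1/1499.
Likelihood ratio of a positive result = 0.69/0.04 = 17.25.
Target odds: 0.9 ÷ 0.1 = 9.
Require 17.25ⁿ ≥ 9 ÷ (1/1499) = 13491.
17.25³ = 5132.953125 falls short of 13491 but 17.25⁴ = 22667121/256 reaches it, so n = 4.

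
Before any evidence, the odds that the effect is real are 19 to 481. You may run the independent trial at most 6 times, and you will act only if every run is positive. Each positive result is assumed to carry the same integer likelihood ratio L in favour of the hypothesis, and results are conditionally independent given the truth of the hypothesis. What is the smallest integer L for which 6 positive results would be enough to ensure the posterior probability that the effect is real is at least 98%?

4

Prior odds = 19/481.
Target odds = 0.98/0.02 = 49.
Need L⁶ ≥ 49 ÷ (19/481) = 23569/19.
3⁶ = 729 < 23569/19 ≤ 4096 = 4⁶, so L = 4.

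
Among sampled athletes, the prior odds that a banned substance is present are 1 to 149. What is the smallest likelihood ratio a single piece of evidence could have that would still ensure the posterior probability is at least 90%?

1341

Prior odds = 1/149.
Target odds = 0.9/0.1 = 9.
Required Bayes factor = 9 ÷ (1/149) = 1341.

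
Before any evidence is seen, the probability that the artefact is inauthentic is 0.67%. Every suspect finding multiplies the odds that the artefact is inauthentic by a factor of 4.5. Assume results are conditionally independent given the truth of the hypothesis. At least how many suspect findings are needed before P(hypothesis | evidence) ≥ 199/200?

Prior odds: 0.0067 ÷ 0.9933 = 67/9933.
Likelihood ratio per suspect finding = 4.5.
Target posterior odds = 0.995/0.005 = 199.
Require 4.5ⁿ ≥ 199 ÷ (67/9933) = 1976667/67.
4.5⁶ = 8303.765625 falls short of 1976667/67 but 4.5⁷ = 4782969/128 reaches it, so n = 7.

7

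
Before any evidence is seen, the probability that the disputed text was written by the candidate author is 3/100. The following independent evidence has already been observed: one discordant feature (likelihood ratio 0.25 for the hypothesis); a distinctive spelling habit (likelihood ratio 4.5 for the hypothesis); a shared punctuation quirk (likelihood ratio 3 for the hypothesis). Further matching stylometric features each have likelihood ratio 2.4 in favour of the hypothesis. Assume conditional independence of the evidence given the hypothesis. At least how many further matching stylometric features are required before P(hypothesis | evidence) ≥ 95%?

6

Prior odds = 0.03/0.97 = 3/97.
Combined Bayes factor of the evidence already in hand = 0.25 × 4.5 × 3 = 3.375.
Odds after that evidence = (3/97) × 3.375 = 81/776.
Target odds = 0.95/0.05 = 19.
Need 2.4ⁿ ≥ 19 ÷ (81/776) = 14744/81.
2.4⁵ = 79.62624 falls short of 14744/81 but 2.4⁶ = 2985984/15625 reaches it, so n = 6.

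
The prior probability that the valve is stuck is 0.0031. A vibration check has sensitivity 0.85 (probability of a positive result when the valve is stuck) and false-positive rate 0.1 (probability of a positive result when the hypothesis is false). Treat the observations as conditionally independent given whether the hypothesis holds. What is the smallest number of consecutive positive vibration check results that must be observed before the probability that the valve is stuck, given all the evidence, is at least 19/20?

Prior odds: 0.0031 ÷ 0.9969 = 31/9969.
Likelihood ratio of a positive result = 0.85/0.1 = 8.5.
Target odds: 0.95 ÷ 0.05 = 19.
Require 8.5ⁿ ≥ 19 ÷ (31/9969) = 189411/31.
8.5⁴ = 5220.0625 falls short of 189411/31 but 8.5⁵ = 44370.53125 reaches it, so n = 5.

5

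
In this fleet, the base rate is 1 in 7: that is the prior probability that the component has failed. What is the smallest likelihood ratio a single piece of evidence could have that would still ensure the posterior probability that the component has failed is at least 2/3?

12

Prior odds = (1/7)/(6/7) = 1/6.
Target odds = (2/3)/(1/3) = 2.
Required Bayes factor = 2 ÷ (1/6) = 12.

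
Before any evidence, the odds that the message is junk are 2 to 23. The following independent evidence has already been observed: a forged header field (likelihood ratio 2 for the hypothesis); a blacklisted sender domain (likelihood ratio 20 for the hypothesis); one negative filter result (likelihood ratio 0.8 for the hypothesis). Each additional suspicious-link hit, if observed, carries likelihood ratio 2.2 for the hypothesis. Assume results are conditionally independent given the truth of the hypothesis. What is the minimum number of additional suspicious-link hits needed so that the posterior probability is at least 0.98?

Prior odds = 2/23.
Combined Bayes factor of the evidence already in hand = 2 × 20 × 0.8 = 32.
Odds after that evidence = (2/23) × 32 = 64/23.
Target odds = 0.98/0.02 = 49.
Need 2.2ⁿ ≥ 49 ÷ (64/23) = 17.609375.
2.2³ = 10.648 falls short of 17.609375 but 2.2⁴ = 23.4256 reaches it, so n = 4.

4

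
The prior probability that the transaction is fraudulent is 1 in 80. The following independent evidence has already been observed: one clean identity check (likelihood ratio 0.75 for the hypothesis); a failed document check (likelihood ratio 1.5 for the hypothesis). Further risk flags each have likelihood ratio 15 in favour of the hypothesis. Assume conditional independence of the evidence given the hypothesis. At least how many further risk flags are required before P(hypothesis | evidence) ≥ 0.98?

Prior odds = 0.0125/0.9875 = 1/79.
Combined Bayes factor of the evidence already in hand = 0.75 × 1.5 = 1.125.
Odds after that evidence = (1/79) × 1.125 = 9/632.
Target odds = 0.98/0.02 = 49.
Need 15ⁿ ≥ 49 ÷ (9/632) = 30968/9.
15³ = 3375 falls short of 30968/9 but 15⁴ = 50625 reaches it, so n = 4.

4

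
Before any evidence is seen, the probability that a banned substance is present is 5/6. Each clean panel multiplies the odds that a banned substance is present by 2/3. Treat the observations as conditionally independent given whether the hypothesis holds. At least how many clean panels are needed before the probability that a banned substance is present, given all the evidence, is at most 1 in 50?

14

Prior odds: (5/6) ÷ (1/6) = 5.
Likelihood ratio per clean panel = 2/3.
Target posterior odds = 0.02/0.98 = 1/49.
Require (2/3)ⁿ ≤ 1/49 ÷ 5 = 1/245.
(2/3)¹³ = 8192/1594323 is still above 1/245 but (2/3)¹⁴ = 16384/4782969 is at or below it, so n = 14.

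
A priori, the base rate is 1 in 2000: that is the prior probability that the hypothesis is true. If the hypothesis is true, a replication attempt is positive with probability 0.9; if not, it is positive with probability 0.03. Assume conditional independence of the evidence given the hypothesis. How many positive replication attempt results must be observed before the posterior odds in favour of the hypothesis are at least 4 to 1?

Prior odds: 0.0005 ÷ 0.9995 = 1/1999.
Likelihood ratio of a positive = 0.9/0.03 = 30.
Target odds = 4.
Require 30ⁿ ≥ 4 ÷ (1/1999) = 7996.
30² = 900 falls short of 7996 but 30³ = 27000 reaches it, so n = 3.

3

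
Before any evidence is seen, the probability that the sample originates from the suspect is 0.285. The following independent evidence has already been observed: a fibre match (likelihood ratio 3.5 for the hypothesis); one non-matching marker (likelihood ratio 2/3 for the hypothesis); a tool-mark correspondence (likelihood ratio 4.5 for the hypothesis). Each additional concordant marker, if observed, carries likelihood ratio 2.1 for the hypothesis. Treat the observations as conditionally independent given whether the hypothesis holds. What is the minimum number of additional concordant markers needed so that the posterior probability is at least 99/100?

5

Prior odds = 0.285/0.715 = 57/143.
Combined Bayes factor of the evidence already in hand = 3.5 × (2/3) × 4.5 = 10.5.
Odds after that evidence = (57/143) × 10.5 = 1197/286.
Target odds = 0.99/0.01 = 99.
Need 2.1ⁿ ≥ 99 ÷ (1197/286) = 3146/133.
2.1⁴ = 19.4481 falls short of 3146/133 but 2.1⁵ = 4084101/100000 reaches it, so n = 5.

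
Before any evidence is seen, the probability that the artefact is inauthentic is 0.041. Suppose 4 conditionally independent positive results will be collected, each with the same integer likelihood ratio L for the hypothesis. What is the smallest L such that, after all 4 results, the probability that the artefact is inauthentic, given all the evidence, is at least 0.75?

3

Prior odds = 0.041/0.959 = 41/959.
Target odds = 0.75/0.25 = 3.
Need L⁴ ≥ 3 ÷ (41/959) = 2877/41.
2⁴ = 16 < 2877/41 ≤ 81 = 3⁴, so L = 3.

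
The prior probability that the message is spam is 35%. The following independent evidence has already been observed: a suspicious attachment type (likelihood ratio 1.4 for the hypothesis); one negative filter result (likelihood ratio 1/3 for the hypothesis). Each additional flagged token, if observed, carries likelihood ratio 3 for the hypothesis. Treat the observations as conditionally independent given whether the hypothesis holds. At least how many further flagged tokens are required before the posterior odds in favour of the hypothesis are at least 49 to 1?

Prior odds = 0.35/0.65 = 7/13.
Combined Bayes factor of the evidence already in hand = 1.4 × (1/3) = 7/15.
Odds after that evidence = (7/13) × 7/15 = 49/195.
Target odds = 49.
Need 3ⁿ ≥ 49 ÷ (49/195) = 195.
3⁴ = 81 falls short of 195 but 3⁵ = 243 reaches it, so n = 5.

5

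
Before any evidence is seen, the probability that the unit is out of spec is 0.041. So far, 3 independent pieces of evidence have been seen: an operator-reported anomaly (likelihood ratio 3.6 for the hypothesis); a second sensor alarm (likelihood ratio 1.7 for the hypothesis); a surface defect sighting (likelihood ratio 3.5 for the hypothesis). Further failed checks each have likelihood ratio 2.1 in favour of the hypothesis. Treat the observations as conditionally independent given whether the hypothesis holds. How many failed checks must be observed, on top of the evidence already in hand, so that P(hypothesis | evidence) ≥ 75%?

Prior odds = 0.041/0.959 = 41/959.
Combined Bayes factor of the evidence already in hand = 3.6 × 1.7 × 3.5 = 21.42.
Odds after that evidence = (41/959) × 21.42 = 6273/6850.
Target odds = 0.75/0.25 = 3.
Need 2.1ⁿ ≥ 3 ÷ (6273/6850) = 6850/2091.
2.1¹ = 2.1 falls short of 6850/2091 but 2.1² = 4.41 reaches it, so n = 2.

2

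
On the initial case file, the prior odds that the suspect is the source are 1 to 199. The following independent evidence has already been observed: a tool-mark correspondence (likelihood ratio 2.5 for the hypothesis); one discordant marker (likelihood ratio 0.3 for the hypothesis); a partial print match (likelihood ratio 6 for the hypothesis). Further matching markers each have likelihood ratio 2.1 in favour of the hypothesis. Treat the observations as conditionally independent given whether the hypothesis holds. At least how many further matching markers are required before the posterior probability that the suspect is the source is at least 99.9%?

Prior odds = 1/199.
Combined Bayes factor of the evidence already in hand = 2.5 × 0.3 × 6 = 4.5.
Odds after that evidence = (1/199) × 4.5 = 9/398.
Target odds = 0.999/0.001 = 999.
Need 2.1ⁿ ≥ 999 ÷ (9/398) = 44178.
2.1¹⁴ ≈32439.2 falls short of 44178 but 2.1¹⁵ ≈68122.3 reaches it, so n = 15.

15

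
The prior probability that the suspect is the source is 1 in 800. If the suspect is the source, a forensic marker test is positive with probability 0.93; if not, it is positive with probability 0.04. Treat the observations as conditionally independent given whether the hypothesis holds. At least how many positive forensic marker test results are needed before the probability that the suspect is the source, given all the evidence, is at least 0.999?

5

Prior odds = 0.00125/0.99875 = 1/799.
Likelihood ratio of a positive = 0.93/0.04 = 23.25.
Target posterior odds = 0.999/0.001 = 999.
Require 23.25ⁿ ≥ 999 ÷ (1/799) = 798201.
23.25⁴ = 74805201/256 falls short of 798201 but 23.25⁵ ≈6.79383e+06 reaches it, so n = 5.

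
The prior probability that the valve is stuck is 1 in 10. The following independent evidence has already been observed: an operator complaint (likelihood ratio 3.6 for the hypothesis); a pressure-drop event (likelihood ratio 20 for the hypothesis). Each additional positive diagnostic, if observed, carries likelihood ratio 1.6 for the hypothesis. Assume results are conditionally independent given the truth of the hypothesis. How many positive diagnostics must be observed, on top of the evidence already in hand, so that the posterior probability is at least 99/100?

6

Prior odds = 0.1/0.9 = 1/9.
Combined Bayes factor of the evidence already in hand = 3.6 × 20 = 72.
Odds after that evidence = (1/9) × 72 = 8.
Target odds = 0.99/0.01 = 99.
Need 1.6ⁿ ≥ 99 ÷ 8 = 12.375.
1.6⁵ = 10.48576 falls short of 12.375 but 1.6⁶ = 262144/15625 reaches it, so n = 6.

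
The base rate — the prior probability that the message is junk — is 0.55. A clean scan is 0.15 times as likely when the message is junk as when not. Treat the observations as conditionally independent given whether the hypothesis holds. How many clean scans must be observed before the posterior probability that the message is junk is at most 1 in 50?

3

Prior odds: 0.55 ÷ 0.45 = 11/9.
Likelihood ratio per clean scan = 0.15.
Target odds: 0.02 ÷ 0.98 = 1/49.
Require 0.15ⁿ ≤ 1/49 ÷ (11/9) = 9/539.
0.15² = 0.0225 is still above 9/539 but 0.15³ = 0.003375 is at or below it, so n = 3.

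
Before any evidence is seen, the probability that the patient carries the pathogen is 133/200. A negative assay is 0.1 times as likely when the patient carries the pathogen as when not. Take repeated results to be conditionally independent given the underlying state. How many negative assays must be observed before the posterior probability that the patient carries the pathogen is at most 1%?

3

Prior odds: 0.665 ÷ 0.335 = 133/67.
Likelihood ratio per negative assay = 0.1.
Target posterior odds = 0.01/0.99 = 1/99.
Need (133/67) × 0.1ⁿ ≤ 1/99, i.e. 0.1ⁿ ≤ 67/13167.
0.1² = 0.01 is still above 67/13167 but 0.1³ = 0.001 is at or below it, so n = 3.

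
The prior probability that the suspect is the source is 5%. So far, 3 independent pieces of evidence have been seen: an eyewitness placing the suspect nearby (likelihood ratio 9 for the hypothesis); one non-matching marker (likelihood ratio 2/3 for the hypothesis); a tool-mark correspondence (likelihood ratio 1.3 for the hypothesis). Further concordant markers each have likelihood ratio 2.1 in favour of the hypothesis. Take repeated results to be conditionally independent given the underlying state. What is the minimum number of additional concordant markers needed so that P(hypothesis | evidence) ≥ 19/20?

6

Prior odds = 0.05/0.95 = 1/19.
Combined Bayes factor of the evidence already in hand = 9 × (2/3) × 1.3 = 7.8.
Odds after that evidence = (1/19) × 7.8 = 39/95.
Target odds = 0.95/0.05 = 19.
Need 2.1ⁿ ≥ 19 ÷ (39/95) = 1805/39.
2.1⁵ = 4084101/100000 falls short of 1805/39 but 2.1⁶ = 85766121/1000000 reaches it, so n = 6.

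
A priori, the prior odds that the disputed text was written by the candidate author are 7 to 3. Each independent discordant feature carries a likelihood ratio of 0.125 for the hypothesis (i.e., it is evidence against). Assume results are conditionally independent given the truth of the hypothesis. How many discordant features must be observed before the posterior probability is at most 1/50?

Prior odds = 7/3.
Likelihood ratio per discordant feature = 0.125.
Target odds: 0.02 ÷ 0.98 = 1/49.
Need (7/3) × 0.125ⁿ ≤ 1/49, i.e. 0.125ⁿ ≤ 3/343.
0.125² = 0.015625 is still above 3/343 but 0.125³ = 0.001953125 is at or below it, so n = 3.

3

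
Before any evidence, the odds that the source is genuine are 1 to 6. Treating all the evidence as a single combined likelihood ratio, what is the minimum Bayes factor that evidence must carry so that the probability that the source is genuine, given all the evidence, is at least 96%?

144

Prior odds = 1/6.
Target odds = 0.96/0.04 = 24.
Required Bayes factor = 24 ÷ (1/6) = 144.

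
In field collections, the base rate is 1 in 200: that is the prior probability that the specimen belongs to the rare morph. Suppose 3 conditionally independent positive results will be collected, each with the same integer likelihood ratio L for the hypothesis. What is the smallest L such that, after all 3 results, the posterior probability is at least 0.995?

35

Prior odds = 0.005/0.995 = 1/199.
Target odds = 0.995/0.005 = 199.
Need L³ ≥ 199 ÷ (1/199) = 39601.
34³ = 39304 < 39601 ≤ 42875 = 35³, so L = 35.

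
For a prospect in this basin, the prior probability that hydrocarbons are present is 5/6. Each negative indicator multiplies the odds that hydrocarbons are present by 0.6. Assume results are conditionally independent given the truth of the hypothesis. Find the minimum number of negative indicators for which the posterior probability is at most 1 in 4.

6

Prior odds = (5/6)/(1/6) = 5.
Likelihood ratio per negative indicator = 0.6.
Target posterior odds = 0.25/0.75 = 1/3.
Need 5 × 0.6ⁿ ≤ 1/3, i.e. 0.6ⁿ ≤ 1/15.
0.6⁵ = 0.07776 is still above 1/15 but 0.6⁶ = 729/15625 is at or below it, so n = 6.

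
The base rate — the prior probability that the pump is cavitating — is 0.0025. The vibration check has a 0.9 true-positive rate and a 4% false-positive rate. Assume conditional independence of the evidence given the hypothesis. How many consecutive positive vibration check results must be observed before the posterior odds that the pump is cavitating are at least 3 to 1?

Prior odds = 0.0025/0.9975 = 1/399.
Likelihood ratio of a positive result = 0.9/0.04 = 22.5.
Target odds = 3.
Need (1/399) × 22.5ⁿ ≥ 3, i.e. 22.5ⁿ ≥ 1197.
22.5² = 506.25 falls short of 1197 but 22.5³ = 11390.625 reaches it, so n = 3.

3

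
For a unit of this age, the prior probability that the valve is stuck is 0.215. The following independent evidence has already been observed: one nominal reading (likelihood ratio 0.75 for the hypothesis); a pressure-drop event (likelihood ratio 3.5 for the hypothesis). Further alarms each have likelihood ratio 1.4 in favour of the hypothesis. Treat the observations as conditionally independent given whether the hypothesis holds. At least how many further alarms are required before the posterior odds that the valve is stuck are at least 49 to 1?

Prior odds = 0.215/0.785 = 43/157.
Combined Bayes factor of the evidence already in hand = 0.75 × 3.5 = 2.625.
Odds after that evidence = (43/157) × 2.625 = 903/1256.
Target odds = 49.
Need 1.4ⁿ ≥ 49 ÷ (903/1256) = 8792/129.
1.4¹² ≈56.6939 falls short of 8792/129 but 1.4¹³ ≈79.3715 reaches it, so n = 13.

13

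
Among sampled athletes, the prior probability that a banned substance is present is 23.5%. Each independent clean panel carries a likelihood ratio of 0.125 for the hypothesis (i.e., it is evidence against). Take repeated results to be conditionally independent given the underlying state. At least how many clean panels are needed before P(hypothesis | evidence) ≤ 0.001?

3

Prior odds = 0.235/0.765 = 47/153.
Likelihood ratio per clean panel = 0.125.
Target odds: 0.001 ÷ 0.999 = 1/999.
Require 0.125ⁿ ≤ 1/999 ÷ (47/153) = 17/5217.
0.125² = 0.015625 is still above 17/5217 but 0.125³ = 0.001953125 is at or below it, so n = 3.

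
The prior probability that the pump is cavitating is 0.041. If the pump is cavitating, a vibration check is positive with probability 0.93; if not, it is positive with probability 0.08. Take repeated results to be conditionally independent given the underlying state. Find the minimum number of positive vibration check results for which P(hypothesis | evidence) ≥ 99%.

Prior odds = 0.041/0.959 = 41/959.
Likelihood ratio of a positive = 0.93/0.08 = 11.625.
Target odds: 0.99 ÷ 0.01 = 99.
Need (41/959) × 11.625ⁿ ≥ 99, i.e. 11.625ⁿ ≥ 94941/41.
11.625³ = 804357/512 falls short of 94941/41 but 11.625⁴ = 74805201/4096 reaches it, so n = 4.

4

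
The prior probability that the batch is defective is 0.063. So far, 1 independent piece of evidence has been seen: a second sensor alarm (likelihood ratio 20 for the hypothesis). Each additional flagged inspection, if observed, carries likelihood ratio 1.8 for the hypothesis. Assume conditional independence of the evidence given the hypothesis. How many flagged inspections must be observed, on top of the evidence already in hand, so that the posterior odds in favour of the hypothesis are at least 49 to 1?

7

Prior odds = 0.063/0.937 = 63/937.
Bayes factor of the evidence already in hand = 20.
Odds after that evidence = (63/937) × 20 = 1260/937.
Target odds = 49.
Need 1.8ⁿ ≥ 49 ÷ (1260/937) = 6559/180.
1.8⁶ = 531441/15625 falls short of 6559/180 but 1.8⁷ = 4782969/78125 reaches it, so n = 7.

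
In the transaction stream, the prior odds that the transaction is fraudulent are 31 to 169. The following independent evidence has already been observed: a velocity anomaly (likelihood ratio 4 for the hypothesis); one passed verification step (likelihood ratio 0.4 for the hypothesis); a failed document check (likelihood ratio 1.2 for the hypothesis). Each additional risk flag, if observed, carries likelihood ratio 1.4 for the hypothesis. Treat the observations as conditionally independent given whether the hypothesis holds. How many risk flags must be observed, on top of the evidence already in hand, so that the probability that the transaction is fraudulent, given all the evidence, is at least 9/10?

Prior odds = 31/169.
Combined Bayes factor of the evidence already in hand = 4 × 0.4 × 1.2 = 1.92.
Odds after that evidence = (31/169) × 1.92 = 1488/4225.
Target odds = 0.9/0.1 = 9.
Need 1.4ⁿ ≥ 9 ÷ (1488/4225) = 12675/496.
1.4⁹ = 40353607/1953125 falls short of 12675/496 but 1.4¹⁰ = 282475249/9765625 reaches it, so n = 10.

10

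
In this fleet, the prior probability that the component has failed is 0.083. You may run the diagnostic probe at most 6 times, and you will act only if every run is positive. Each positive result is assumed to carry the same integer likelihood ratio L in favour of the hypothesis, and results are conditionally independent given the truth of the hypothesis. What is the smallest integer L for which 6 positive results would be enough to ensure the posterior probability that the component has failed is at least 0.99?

Prior odds = 0.083/0.917 = 83/917.
Target odds = 0.99/0.01 = 99.
Need L⁶ ≥ 99 ÷ (83/917) = 90783/83.
3⁶ = 729 < 90783/83 ≤ 4096 = 4⁶, so L = 4.

4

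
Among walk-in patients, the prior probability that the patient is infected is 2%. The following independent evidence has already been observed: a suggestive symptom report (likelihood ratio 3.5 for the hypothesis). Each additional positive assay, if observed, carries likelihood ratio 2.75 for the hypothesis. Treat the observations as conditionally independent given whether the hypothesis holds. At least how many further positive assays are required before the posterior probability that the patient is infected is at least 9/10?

5

Prior odds = 0.02/0.98 = 1/49.
Bayes factor of the evidence already in hand = 3.5.
Odds after that evidence = (1/49) × 3.5 = 1/14.
Target odds = 0.9/0.1 = 9.
Need 2.75ⁿ ≥ 9 ÷ (1/14) = 126.
2.75⁴ = 57.19140625 falls short of 126 but 2.75⁵ = 161051/1024 reaches it, so n = 5.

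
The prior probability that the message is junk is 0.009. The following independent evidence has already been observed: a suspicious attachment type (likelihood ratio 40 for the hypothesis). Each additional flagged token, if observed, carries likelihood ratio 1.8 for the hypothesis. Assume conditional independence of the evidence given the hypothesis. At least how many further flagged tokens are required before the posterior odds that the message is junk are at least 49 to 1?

9

Prior odds = 0.009/0.991 = 9/991.
Bayes factor of the evidence already in hand = 40.
Odds after that evidence = (9/991) × 40 = 360/991.
Target odds = 49.
Need 1.8ⁿ ≥ 49 ÷ (360/991) = 48559/360.
1.8⁸ = 43046721/390625 falls short of 48559/360 but 1.8⁹ = 387420489/1953125 reaches it, so n = 9.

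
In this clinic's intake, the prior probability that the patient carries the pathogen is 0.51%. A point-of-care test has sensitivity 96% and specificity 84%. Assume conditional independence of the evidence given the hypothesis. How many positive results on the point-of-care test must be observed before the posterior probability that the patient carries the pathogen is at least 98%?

Prior odds = 0.0051/0.9949 = 51/9949.
False-positive rate = 1 − 0.84 = 0.16; likelihood ratio of a positive = 0.96/0.16 = 6.
Target odds: 0.98 ÷ 0.02 = 49.
Require 6ⁿ ≥ 49 ÷ (51/9949) = 487501/51.
6⁵ = 7776 falls short of 487501/51 but 6⁶ = 46656 reaches it, so n = 6.

6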